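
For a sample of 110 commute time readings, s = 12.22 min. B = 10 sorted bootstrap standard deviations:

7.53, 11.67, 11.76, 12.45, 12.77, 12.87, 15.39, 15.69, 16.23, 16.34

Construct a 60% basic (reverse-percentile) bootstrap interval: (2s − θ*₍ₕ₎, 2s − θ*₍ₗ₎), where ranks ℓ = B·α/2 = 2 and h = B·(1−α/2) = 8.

Percentile endpoints at ranks 2 and 8: θ*₍2₎ = 11.67, θ*₍8₎ = 15.69.
Basic interval reflects these around s:
  lower = 2 × 12.22 − 15.69 = 8.75
  upper = 2 × 12.22 − 11.67 = 12.77

(8.75, 12.77)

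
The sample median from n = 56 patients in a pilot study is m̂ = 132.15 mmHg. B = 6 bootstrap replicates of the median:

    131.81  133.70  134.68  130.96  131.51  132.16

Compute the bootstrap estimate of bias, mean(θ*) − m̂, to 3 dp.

mean(θ*) = (131.81 + 133.70 + 134.68 + 130.96 + 131.51 + 132.16) / 6 = 132.4700
bias = 132.4700 − 132.15

bias = +0.320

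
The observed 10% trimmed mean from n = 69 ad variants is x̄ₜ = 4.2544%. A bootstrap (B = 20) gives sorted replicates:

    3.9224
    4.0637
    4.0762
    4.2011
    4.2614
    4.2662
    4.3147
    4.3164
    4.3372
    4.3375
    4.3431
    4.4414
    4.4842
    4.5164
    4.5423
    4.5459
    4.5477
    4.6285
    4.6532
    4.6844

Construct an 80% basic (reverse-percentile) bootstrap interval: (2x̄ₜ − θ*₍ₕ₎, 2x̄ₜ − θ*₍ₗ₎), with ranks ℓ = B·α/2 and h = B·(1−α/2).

(3.8803, 4.4451)

Percentile endpoints at ranks 2 and 18: θ*₍2₎ = 4.0637, θ*₍18₎ = 4.6285.
Basic interval reflects these around x̄ₜ:
  lower = 2 × 4.2544 − 4.6285 = 3.8803
  upper = 2 × 4.2544 − 4.0637 = 4.4451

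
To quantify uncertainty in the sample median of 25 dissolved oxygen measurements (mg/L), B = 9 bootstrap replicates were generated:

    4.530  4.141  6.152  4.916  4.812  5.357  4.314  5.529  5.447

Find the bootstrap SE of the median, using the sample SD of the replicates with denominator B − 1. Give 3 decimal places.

Bootstrap SE is the standard deviation of the 9 replicate medians.
Mean of replicates: (4.530 + 4.141 + 6.152 + 4.916 + 4.812 + 5.357 + 4.314 + 5.529 + 5.447) / 9 = 45.1980 / 9 = 5.0220
Sum of squared deviations: (−0.4920)² + (−0.8810)² + (+1.1300)² + (−0.1060)² + (−0.2100)² + (+0.3350)² + (−0.7080)² + (+0.5070)² + (+0.4250)² = 3.4016
Variance = 3.4016 / 8 = 0.4252
SE* = √0.4252

SE* = 0.652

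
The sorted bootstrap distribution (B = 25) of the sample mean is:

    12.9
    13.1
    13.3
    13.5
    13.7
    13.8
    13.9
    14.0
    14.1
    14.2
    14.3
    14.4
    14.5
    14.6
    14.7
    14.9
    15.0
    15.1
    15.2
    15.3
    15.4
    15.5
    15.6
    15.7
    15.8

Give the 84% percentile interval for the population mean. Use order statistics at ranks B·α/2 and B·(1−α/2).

(13.1, 15.6)

α = 0.16; lower rank = 25 × 0.080 = 2; upper rank = 25 × 0.920 = 23.
The 2nd smallest replicate is 13.1; the 23rd is 15.6.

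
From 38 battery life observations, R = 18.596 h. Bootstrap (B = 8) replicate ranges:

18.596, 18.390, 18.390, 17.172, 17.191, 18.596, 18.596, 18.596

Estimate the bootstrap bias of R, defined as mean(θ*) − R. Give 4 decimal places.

bias = −0.4051

mean(θ*) = (18.596 + 18.390 + 18.390 + 17.172 + 17.191 + 18.596 + 18.596 + 18.596) / 8 = 18.19087
bias = 18.19087 − 18.596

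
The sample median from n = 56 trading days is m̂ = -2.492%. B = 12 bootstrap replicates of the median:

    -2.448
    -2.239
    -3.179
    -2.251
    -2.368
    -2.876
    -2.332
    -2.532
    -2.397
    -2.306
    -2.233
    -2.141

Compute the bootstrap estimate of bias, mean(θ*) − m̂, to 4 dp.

mean(θ*) = ((-2.448) + (-2.239) + (-3.179) + (-2.251) + (-2.368) + (-2.876) + (-2.332) + (-2.532) + (-2.397) + (-2.306) + (-2.233) + (-2.141)) / 12 = -2.44183
bias = -2.44183 − -2.492

bias = +0.0502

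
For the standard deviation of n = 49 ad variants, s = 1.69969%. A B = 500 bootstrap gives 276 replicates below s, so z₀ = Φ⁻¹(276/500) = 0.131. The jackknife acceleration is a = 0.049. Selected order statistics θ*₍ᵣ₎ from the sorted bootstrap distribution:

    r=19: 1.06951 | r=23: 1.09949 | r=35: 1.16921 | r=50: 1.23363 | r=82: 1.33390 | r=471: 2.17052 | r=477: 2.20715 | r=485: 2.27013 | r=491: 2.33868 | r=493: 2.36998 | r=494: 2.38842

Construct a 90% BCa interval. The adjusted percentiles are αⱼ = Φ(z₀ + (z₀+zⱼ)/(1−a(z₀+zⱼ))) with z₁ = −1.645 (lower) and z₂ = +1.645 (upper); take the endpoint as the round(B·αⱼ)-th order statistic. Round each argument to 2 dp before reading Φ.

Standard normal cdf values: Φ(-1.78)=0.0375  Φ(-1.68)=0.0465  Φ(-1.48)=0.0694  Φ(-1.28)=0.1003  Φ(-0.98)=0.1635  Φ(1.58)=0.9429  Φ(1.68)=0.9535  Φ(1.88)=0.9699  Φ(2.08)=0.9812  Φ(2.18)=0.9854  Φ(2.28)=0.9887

(1.23363, 2.33868)

Lower: z₀ + z₁ = 0.131 + (-1.645) = -1.514; 1 − a(z₀+z₁) = 1 − (0.049)(-1.514) = 1.0742; argument = 0.131 + (-1.514)/1.0742 = -1.2784 → -1.28.
α₁ = Φ(-1.28) = 0.1003; rank = round(500 × 0.1003) = 50; θ*₍50₎ = 1.23363.
Upper: z₀ + z₂ = 1.776; 1 − a(z₀+z₂) = 0.9130; argument = 2.0763 → 2.08; α₂ = 0.9812; rank = 491; θ*₍491₎ = 2.33868.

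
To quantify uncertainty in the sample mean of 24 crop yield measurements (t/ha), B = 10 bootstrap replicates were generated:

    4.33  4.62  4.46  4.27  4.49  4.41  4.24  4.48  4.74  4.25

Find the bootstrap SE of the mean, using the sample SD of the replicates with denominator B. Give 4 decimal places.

Bootstrap SE is the standard deviation of the 10 replicate means.
Mean of replicates: (4.33 + 4.62 + 4.46 + 4.27 + 4.49 + 4.41 + 4.24 + 4.48 + 4.74 + 4.25) / 10 = 44.29000 / 10 = 4.42900
Sum of squared deviations: (−0.09900)² + (+0.19100)² + (+0.03100)² + (−0.15900)² + (+0.06100)² + (−0.01900)² + (−0.18900)² + (+0.05100)² + (+0.31100)² + (−0.17900)² = 0.24369
Variance = 0.24369 / 10 = 0.02437
SE* = √0.02437

SE* = 0.1561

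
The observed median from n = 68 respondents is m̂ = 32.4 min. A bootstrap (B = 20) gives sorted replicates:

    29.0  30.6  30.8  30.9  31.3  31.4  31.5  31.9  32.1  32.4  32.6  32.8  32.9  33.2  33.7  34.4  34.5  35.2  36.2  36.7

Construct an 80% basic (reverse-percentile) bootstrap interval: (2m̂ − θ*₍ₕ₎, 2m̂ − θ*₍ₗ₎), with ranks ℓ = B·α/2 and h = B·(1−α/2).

Percentile endpoints at ranks 2 and 18: θ*₍2₎ = 30.6, θ*₍18₎ = 35.2.
Basic interval reflects these around m̂:
  lower = 2 × 32.4 − 35.2 = 29.6
  upper = 2 × 32.4 − 30.6 = 34.2

(29.6, 34.2)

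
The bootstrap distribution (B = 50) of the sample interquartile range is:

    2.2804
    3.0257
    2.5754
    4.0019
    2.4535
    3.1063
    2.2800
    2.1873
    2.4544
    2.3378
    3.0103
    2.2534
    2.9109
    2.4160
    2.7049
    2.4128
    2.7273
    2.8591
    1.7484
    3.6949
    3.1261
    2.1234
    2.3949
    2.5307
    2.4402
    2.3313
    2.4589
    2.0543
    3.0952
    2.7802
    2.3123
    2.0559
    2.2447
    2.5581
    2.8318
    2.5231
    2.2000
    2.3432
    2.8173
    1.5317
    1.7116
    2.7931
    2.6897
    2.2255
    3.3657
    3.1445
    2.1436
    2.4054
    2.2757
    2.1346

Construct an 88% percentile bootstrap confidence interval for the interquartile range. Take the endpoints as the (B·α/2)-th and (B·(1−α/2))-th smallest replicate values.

Sorted replicates: 1.5317, 1.7116, 1.7484, 2.0543, 2.0559, 2.1234, 2.1346, 2.1436, 2.1873, 2.2000, 2.2255, 2.2447, 2.2534, 2.2757, 2.2800, 2.2804, 2.3123, 2.3313, 2.3378, 2.3432, 2.3949, 2.4054, 2.4128, 2.4160, 2.4402, 2.4535, 2.4544, 2.4589, 2.5231, 2.5307, 2.5581, 2.5754, 2.6897, 2.7049, 2.7273, 2.7802, 2.7931, 2.8173, 2.8318, 2.8591, 2.9109, 3.0103, 3.0257, 3.0952, 3.1063, 3.1261, 3.1445, 3.3657, 3.6949, 4.0019
α = 0.12; lower rank = 50 × 0.060 = 3; upper rank = 50 × 0.940 = 47.
The 3rd smallest replicate is 1.7484; the 47th is 3.1445.

(1.7484, 3.1445)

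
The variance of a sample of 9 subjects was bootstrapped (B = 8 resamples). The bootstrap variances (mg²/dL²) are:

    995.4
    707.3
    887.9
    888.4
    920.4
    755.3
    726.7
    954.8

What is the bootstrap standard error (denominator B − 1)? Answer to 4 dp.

SE* = 109.7802

Bootstrap SE is the standard deviation of the 8 replicate variances.
Mean of replicates: (995.4 + 707.3 + 887.9 + 888.4 + 920.4 + 755.3 + 726.7 + 954.8) / 8 = 6836.20000 / 8 = 854.52500
Sum of squared deviations: (+140.87500)² + (−147.22500)² + (+33.37500)² + (+33.87500)² + (+65.87500)² + (−99.22500)² + (−127.82500)² + (+100.27500)² = 84361.79500
Variance = 84361.79500 / 7 = 12051.68500
SE* = √12051.68500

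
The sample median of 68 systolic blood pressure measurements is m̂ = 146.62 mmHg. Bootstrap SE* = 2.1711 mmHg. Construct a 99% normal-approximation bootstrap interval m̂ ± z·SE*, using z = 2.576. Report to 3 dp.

Margin = 2.576 × 2.1711 = 5.5928
Interval: 146.62 ± 5.5928

(141.027, 152.213)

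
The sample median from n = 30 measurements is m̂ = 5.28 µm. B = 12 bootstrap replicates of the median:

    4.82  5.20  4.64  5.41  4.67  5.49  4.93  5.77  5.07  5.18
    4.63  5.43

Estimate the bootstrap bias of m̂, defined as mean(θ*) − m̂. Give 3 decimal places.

bias = −0.177

mean(θ*) = (4.82 + 5.20 + 4.64 + 5.41 + 4.67 + 5.49 + 4.93 + 5.77 + 5.07 + 5.18 + 4.63 + 5.43) / 12 = 5.1033
bias = 5.1033 − 5.28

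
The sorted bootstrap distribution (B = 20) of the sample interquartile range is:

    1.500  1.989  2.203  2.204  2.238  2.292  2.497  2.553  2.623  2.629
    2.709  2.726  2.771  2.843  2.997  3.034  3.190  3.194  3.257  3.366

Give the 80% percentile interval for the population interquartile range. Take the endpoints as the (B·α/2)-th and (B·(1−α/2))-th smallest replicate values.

(1.989, 3.194)

α = 0.20; lower rank = 20 × 0.100 = 2; upper rank = 20 × 0.900 = 18.
The 2nd smallest replicate is 1.989; the 18th is 3.194.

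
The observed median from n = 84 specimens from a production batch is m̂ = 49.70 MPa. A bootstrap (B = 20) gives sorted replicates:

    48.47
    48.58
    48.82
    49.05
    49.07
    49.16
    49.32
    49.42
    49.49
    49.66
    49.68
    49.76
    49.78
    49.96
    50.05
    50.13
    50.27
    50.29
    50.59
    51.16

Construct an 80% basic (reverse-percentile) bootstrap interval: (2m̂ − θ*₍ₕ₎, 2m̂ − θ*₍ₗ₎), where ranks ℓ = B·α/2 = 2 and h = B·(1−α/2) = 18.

Percentile endpoints at ranks 2 and 18: θ*₍2₎ = 48.58, θ*₍18₎ = 50.29.
Basic interval reflects these around m̂:
  lower = 2 × 49.70 − 50.29 = 49.11
  upper = 2 × 49.70 − 48.58 = 50.82

(49.11, 50.82)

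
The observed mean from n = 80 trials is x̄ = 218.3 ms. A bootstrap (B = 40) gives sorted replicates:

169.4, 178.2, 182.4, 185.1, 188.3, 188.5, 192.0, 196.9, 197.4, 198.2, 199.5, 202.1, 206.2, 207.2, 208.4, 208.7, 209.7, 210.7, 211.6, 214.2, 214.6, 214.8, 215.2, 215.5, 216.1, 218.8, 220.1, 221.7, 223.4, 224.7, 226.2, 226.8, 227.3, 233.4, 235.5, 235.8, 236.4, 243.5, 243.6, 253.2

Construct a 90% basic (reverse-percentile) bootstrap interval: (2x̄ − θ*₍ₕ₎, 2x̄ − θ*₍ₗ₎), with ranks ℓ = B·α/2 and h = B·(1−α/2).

(193.1, 258.4)

Percentile endpoints at ranks 2 and 38: θ*₍2₎ = 178.2, θ*₍38₎ = 243.5.
Basic interval reflects these around x̄:
  lower = 2 × 218.3 − 243.5 = 193.1
  upper = 2 × 218.3 − 178.2 = 258.4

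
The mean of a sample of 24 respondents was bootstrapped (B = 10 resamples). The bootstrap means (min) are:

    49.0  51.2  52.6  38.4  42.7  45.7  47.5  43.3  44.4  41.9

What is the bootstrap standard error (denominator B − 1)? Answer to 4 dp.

SE* = 4.4242

Bootstrap SE is the standard deviation of the 10 replicate means.
Mean of replicates: (49.0 + 51.2 + 52.6 + 38.4 + 42.7 + 45.7 + 47.5 + 43.3 + 44.4 + 41.9) / 10 = 456.70000 / 10 = 45.67000
Sum of squared deviations: (+3.33000)² + (+5.53000)² + (+6.93000)² + (−7.27000)² + (−2.97000)² + (+0.03000)² + (+1.83000)² + (−2.37000)² + (−1.27000)² + (−3.77000)² = 176.16100
Variance = 176.16100 / 9 = 19.57344
SE* = √19.57344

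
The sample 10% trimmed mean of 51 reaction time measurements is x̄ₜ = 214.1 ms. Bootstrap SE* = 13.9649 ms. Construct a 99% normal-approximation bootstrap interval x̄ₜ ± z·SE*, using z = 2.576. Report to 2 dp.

(178.13, 250.07)

Margin = 2.576 × 13.9649 = 35.974
Interval: 214.1 ± 35.974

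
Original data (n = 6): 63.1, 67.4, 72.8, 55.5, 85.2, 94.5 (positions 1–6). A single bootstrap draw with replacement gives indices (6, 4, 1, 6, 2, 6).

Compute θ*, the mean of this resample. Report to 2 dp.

Resample values: 94.5, 55.5, 63.1, 94.5, 67.4, 94.5.
Mean = (94.5 + 55.5 + 63.1 + 94.5 + 67.4 + 94.5) / 6 = 469.50 / 6 = 78.25

θ* = 78.25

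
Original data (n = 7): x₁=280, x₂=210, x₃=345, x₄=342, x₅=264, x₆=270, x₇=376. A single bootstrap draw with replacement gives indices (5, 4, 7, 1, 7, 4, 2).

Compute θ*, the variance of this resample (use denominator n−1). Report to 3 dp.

θ* = 3953.143

Resample values: 264, 342, 376, 280, 376, 342, 210.
Mean = 312.8571; sum of squared deviations = 23718.8571
s² = 23718.8571 / 6 = 3953.1429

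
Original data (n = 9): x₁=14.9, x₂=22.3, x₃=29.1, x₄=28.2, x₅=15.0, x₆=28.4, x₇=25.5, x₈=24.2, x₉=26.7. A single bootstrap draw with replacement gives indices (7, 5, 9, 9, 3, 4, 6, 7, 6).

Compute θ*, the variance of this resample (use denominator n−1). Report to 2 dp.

Resample values: 25.5, 15.0, 26.7, 26.7, 29.1, 28.2, 28.4, 25.5, 28.4.
Mean = 25.9444; sum of squared deviations = 148.4222
s² = 148.4222 / 8 = 18.5528

θ* = 18.55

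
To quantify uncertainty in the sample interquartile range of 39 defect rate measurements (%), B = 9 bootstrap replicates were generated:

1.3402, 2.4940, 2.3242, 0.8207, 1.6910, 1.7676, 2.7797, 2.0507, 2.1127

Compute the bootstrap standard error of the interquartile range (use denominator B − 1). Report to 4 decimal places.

Bootstrap SE is the standard deviation of the 9 replicate interquartile ranges.
Mean of replicates: (1.3402 + 2.4940 + 2.3242 + 0.8207 + 1.6910 + 1.7676 + 2.7797 + 2.0507 + 2.1127) / 9 = 17.38080 / 9 = 1.93120
Sum of squared deviations: (−0.59100)² + (+0.56280)² + (+0.39300)² + (−1.11050)² + (−0.24020)² + (−0.16360)² + (+0.84850)² + (+0.11950)² + (+0.18150)² = 2.90532
Variance = 2.90532 / 8 = 0.36316
SE* = √0.36316

SE* = 0.6026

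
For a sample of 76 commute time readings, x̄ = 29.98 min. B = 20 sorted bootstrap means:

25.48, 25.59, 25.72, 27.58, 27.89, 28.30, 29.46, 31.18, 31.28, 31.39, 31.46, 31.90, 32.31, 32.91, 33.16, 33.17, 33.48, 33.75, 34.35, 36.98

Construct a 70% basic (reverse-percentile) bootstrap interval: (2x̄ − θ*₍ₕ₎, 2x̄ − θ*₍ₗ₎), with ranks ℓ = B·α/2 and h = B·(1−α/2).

(26.48, 34.24)

Percentile endpoints at ranks 3 and 17: θ*₍3₎ = 25.72, θ*₍17₎ = 33.48.
Basic interval reflects these around x̄:
  lower = 2 × 29.98 − 33.48 = 26.48
  upper = 2 × 29.98 − 25.72 = 34.24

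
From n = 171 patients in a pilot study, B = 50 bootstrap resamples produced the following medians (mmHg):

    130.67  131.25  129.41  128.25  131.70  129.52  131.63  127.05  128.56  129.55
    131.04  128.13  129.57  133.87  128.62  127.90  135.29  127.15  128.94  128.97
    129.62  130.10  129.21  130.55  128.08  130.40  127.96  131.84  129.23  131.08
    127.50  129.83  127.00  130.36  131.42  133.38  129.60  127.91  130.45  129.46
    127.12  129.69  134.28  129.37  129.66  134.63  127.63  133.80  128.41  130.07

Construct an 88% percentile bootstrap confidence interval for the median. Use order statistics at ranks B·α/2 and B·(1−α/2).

(127.12, 133.87)

Sorted replicates: 127.00, 127.05, 127.12, 127.15, 127.50, 127.63, 127.90, 127.91, 127.96, 128.08, 128.13, 128.25, 128.41, 128.56, 128.62, 128.94, 128.97, 129.21, 129.23, 129.37, 129.41, 129.46, 129.52, 129.55, 129.57, 129.60, 129.62, 129.66, 129.69, 129.83, 130.07, 130.10, 130.36, 130.40, 130.45, 130.55, 130.67, 131.04, 131.08, 131.25, 131.42, 131.63, 131.70, 131.84, 133.38, 133.80, 133.87, 134.28, 134.63, 135.29
α = 0.12; lower rank = 50 × 0.060 = 3; upper rank = 50 × 0.940 = 47.
The 3rd smallest replicate is 127.12; the 47th is 133.87.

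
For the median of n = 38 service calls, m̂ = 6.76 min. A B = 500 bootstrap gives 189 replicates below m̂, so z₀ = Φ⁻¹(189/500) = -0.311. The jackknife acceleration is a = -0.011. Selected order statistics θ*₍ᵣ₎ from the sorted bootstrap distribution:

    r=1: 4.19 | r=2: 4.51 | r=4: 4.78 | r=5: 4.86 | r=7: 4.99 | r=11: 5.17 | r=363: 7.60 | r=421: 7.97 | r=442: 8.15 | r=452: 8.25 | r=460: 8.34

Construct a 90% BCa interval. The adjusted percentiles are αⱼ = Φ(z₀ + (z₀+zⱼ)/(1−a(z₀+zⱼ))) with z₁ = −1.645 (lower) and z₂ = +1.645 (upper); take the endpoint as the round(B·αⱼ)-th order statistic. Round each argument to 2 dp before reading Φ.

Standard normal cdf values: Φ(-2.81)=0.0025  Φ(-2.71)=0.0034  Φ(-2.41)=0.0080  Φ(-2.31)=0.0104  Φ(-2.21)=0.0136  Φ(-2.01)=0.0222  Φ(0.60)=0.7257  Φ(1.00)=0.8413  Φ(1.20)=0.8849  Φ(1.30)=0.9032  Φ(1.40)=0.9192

Lower: z₀ + z₁ = -0.311 + (-1.645) = -1.956; 1 − a(z₀+z₁) = 1 − (-0.011)(-1.956) = 0.9785; argument = -0.311 + (-1.956)/0.9785 = -2.3100 → -2.31.
α₁ = Φ(-2.31) = 0.0104; rank = round(500 × 0.0104) = 5; θ*₍5₎ = 4.86.
Upper: z₀ + z₂ = 1.334; 1 − a(z₀+z₂) = 1.0147; argument = 1.0037 → 1.00; α₂ = 0.8413; rank = 421; θ*₍421₎ = 7.97.

(4.86, 7.97)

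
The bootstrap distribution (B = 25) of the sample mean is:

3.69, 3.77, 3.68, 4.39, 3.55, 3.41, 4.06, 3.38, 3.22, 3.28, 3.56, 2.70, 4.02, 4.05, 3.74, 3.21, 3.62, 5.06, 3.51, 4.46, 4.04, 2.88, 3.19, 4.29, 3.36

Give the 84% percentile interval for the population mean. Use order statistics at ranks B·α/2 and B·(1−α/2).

Sorted replicates: 2.70, 2.88, 3.19, 3.21, 3.22, 3.28, 3.36, 3.38, 3.41, 3.51, 3.55, 3.56, 3.62, 3.68, 3.69, 3.74, 3.77, 4.02, 4.04, 4.05, 4.06, 4.29, 4.39, 4.46, 5.06
α = 0.16; lower rank = 25 × 0.080 = 2; upper rank = 25 × 0.920 = 23.
The 2nd smallest replicate is 2.88; the 23rd is 4.39.

(2.88, 4.39)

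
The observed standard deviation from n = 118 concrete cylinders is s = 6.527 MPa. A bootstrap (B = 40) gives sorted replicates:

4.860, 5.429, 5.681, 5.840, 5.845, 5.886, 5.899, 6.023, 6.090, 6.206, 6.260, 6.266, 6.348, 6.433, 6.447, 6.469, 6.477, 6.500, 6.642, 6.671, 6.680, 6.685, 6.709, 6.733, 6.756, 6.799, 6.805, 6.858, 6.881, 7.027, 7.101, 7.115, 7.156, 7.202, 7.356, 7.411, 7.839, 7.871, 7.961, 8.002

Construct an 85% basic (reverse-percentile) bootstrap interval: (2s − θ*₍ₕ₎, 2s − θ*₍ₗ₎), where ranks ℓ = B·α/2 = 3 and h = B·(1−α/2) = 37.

Percentile endpoints at ranks 3 and 37: θ*₍3₎ = 5.681, θ*₍37₎ = 7.839.
Basic interval reflects these around s:
  lower = 2 × 6.527 − 7.839 = 5.215
  upper = 2 × 6.527 − 5.681 = 7.373

(5.215, 7.373)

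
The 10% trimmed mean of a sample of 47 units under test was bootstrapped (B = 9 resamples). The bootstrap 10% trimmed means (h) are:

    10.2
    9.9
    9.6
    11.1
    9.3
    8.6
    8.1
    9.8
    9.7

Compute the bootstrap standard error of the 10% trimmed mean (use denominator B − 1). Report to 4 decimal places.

SE* = 0.8724

Bootstrap SE is the standard deviation of the 9 replicate 10% trimmed means.
Mean of replicates: (10.2 + 9.9 + 9.6 + 11.1 + 9.3 + 8.6 + 8.1 + 9.8 + 9.7) / 9 = 86.30000 / 9 = 9.58889
Sum of squared deviations: (+0.61111)² + (+0.31111)² + (+0.01111)² + (+1.51111)² + (−0.28889)² + (−0.98889)² + (−1.48889)² + (+0.21111)² + (+0.11111)² = 6.08889
Variance = 6.08889 / 8 = 0.76111
SE* = √0.76111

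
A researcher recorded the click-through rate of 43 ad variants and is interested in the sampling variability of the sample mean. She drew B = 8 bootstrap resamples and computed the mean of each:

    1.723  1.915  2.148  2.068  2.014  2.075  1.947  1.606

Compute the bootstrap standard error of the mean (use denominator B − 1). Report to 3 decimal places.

Bootstrap SE is the standard deviation of the 8 replicate means.
Mean of replicates: (1.723 + 1.915 + 2.148 + 2.068 + 2.014 + 2.075 + 1.947 + 1.606) / 8 = 15.4960 / 8 = 1.9370
Sum of squared deviations: (−0.2140)² + (−0.0220)² + (+0.2110)² + (+0.1310)² + (+0.0770)² + (+0.1380)² + (+0.0100)² + (−0.3310)² = 0.2426
Variance = 0.2426 / 7 = 0.0347
SE* = √0.0347

SE* = 0.186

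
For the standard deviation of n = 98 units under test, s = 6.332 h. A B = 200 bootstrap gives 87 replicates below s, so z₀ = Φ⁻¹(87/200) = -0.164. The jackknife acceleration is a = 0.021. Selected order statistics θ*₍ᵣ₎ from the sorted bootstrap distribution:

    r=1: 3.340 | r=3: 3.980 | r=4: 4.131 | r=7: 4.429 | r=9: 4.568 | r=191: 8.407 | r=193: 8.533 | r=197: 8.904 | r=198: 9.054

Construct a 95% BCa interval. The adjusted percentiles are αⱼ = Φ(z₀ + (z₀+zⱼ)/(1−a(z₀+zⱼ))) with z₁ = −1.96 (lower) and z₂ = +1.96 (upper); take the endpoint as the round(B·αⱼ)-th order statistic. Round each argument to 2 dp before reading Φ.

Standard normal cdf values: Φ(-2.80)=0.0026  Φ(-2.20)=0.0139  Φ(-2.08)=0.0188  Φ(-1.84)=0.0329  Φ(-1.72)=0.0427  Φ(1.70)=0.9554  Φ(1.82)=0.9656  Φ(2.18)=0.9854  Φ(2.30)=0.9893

(3.980, 8.407)

Lower: z₀ + z₁ = -0.164 + (-1.960) = -2.124; 1 − a(z₀+z₁) = 1 − (0.021)(-2.124) = 1.0446; argument = -0.164 + (-2.124)/1.0446 = -2.1973 → -2.20.
α₁ = Φ(-2.20) = 0.0139; rank = round(200 × 0.0139) = 3; θ*₍3₎ = 3.980.
Upper: z₀ + z₂ = 1.796; 1 − a(z₀+z₂) = 0.9623; argument = 1.7024 → 1.70; α₂ = 0.9554; rank = 191; θ*₍191₎ = 8.407.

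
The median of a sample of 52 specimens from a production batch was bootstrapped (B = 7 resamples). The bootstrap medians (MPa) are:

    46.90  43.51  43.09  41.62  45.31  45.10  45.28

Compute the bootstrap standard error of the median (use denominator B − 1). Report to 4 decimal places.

SE* = 1.7597

Bootstrap SE is the standard deviation of the 7 replicate medians.
Mean of replicates: (46.90 + 43.51 + 43.09 + 41.62 + 45.31 + 45.10 + 45.28) / 7 = 310.81000 / 7 = 44.40143
Sum of squared deviations: (+2.49857)² + (−0.89143)² + (−1.31143)² + (−2.78143)² + (+0.90857)² + (+0.69857)² + (+0.87857)² = 18.57909
Variance = 18.57909 / 6 = 3.09651
SE* = √3.09651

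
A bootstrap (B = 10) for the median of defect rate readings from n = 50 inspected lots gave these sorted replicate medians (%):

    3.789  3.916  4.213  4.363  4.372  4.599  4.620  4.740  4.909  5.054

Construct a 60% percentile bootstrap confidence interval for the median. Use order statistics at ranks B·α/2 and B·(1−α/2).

α = 0.40; lower rank = 10 × 0.200 = 2; upper rank = 10 × 0.800 = 8.
The 2nd smallest replicate is 3.916; the 8th is 4.740.

(3.916, 4.740)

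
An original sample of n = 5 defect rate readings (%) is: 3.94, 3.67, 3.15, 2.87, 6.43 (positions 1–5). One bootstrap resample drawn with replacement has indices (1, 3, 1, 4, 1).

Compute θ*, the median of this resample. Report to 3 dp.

Resample values: 3.94, 3.15, 3.94, 2.87, 3.94.
Sorted: 2.87, 3.15, 3.94, 3.94, 3.94
Median = middle value = 3.940

θ* = 3.940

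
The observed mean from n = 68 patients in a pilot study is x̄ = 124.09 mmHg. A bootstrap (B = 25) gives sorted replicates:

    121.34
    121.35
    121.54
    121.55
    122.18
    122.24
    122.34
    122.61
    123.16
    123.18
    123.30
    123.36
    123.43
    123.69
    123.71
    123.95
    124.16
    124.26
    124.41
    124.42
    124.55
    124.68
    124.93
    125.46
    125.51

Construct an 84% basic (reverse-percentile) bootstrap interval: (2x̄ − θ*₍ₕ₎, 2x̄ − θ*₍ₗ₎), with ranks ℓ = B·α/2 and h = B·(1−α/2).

Percentile endpoints at ranks 2 and 23: θ*₍2₎ = 121.35, θ*₍23₎ = 124.93.
Basic interval reflects these around x̄:
  lower = 2 × 124.09 − 124.93 = 123.25
  upper = 2 × 124.09 − 121.35 = 126.83

(123.25, 126.83)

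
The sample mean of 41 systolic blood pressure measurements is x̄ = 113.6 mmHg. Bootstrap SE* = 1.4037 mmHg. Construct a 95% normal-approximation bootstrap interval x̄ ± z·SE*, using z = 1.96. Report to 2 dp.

(110.85, 116.35)

Margin = 1.96 × 1.4037 = 2.751
Interval: 113.6 ± 2.751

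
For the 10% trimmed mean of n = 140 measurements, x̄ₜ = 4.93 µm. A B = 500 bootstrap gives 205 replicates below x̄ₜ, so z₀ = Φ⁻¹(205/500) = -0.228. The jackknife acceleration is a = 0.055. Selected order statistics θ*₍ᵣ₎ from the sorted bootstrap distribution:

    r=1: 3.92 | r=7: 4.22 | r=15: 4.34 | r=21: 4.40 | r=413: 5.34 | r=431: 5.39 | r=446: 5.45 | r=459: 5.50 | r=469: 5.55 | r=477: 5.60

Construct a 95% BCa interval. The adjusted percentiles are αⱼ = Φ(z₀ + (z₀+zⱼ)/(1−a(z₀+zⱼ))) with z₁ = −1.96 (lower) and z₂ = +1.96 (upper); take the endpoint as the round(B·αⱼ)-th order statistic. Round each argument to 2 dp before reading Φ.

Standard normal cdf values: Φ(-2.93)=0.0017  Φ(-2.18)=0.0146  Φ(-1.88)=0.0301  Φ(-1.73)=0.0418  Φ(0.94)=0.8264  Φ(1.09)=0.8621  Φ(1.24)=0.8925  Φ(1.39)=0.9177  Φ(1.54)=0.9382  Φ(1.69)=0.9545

Lower: z₀ + z₁ = -0.228 + (-1.960) = -2.188; 1 − a(z₀+z₁) = 1 − (0.055)(-2.188) = 1.1203; argument = -0.228 + (-2.188)/1.1203 = -2.1810 → -2.18.
α₁ = Φ(-2.18) = 0.0146; rank = round(500 × 0.0146) = 7; θ*₍7₎ = 4.22.
Upper: z₀ + z₂ = 1.732; 1 − a(z₀+z₂) = 0.9047; argument = 1.6864 → 1.69; α₂ = 0.9545; rank = 477; θ*₍477₎ = 5.60.

(4.22, 5.60)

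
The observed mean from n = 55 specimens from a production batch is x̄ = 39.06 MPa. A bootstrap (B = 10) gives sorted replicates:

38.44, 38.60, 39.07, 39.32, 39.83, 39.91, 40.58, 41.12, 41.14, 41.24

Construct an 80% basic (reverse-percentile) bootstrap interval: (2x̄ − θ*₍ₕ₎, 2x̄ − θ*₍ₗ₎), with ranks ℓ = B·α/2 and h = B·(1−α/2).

Percentile endpoints at ranks 1 and 9: θ*₍1₎ = 38.44, θ*₍9₎ = 41.14.
Basic interval reflects these around x̄:
  lower = 2 × 39.06 − 41.14 = 36.98
  upper = 2 × 39.06 − 38.44 = 39.68

(36.98, 39.68)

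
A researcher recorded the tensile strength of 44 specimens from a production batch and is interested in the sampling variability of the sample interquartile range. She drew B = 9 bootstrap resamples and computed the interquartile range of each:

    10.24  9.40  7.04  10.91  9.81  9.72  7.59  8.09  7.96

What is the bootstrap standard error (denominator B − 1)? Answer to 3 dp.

Bootstrap SE is the standard deviation of the 9 replicate interquartile ranges.
Mean of replicates: (10.24 + 9.40 + 7.04 + 10.91 + 9.81 + 9.72 + 7.59 + 8.09 + 7.96) / 9 = 80.7600 / 9 = 8.9733
Sum of squared deviations: (+1.2667)² + (+0.4267)² + (−1.9333)² + (+1.9367)² + (+0.8367)² + (+0.7467)² + (−1.3833)² + (−0.8833)² + (−1.0133)² = 14.2532
Variance = 14.2532 / 8 = 1.7817
SE* = √1.7817

SE* = 1.335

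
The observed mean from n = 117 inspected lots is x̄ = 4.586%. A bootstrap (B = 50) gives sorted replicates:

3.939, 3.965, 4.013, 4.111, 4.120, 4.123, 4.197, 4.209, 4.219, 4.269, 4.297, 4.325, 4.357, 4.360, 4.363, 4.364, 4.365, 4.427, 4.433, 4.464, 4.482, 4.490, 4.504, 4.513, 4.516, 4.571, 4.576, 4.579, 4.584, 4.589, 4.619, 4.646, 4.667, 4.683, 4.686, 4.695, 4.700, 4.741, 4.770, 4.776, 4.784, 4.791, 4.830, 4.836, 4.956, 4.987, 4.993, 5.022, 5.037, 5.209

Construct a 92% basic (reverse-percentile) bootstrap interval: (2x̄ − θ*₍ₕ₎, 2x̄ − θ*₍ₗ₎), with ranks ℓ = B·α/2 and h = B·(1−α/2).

Percentile endpoints at ranks 2 and 48: θ*₍2₎ = 3.965, θ*₍48₎ = 5.022.
Basic interval reflects these around x̄:
  lower = 2 × 4.586 − 5.022 = 4.150
  upper = 2 × 4.586 − 3.965 = 5.207

(4.150, 5.207)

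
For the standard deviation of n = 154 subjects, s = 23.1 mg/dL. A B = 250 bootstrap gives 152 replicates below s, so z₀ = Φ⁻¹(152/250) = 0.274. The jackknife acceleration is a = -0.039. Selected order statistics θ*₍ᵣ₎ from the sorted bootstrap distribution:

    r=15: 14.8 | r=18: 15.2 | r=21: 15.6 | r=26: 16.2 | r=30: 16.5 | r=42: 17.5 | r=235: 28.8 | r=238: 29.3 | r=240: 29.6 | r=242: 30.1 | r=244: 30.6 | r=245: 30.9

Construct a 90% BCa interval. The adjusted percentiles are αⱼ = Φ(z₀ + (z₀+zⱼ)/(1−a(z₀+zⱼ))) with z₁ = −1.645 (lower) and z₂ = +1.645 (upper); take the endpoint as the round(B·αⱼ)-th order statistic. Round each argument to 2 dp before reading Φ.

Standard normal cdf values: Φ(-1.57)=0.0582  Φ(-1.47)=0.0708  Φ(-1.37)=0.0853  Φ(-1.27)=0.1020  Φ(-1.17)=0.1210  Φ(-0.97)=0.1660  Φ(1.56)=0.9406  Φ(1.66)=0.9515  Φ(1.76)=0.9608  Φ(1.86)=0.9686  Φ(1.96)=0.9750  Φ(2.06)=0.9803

(16.5, 30.9)

Lower: z₀ + z₁ = 0.274 + (-1.645) = -1.371; 1 − a(z₀+z₁) = 1 − (-0.039)(-1.371) = 0.9465; argument = 0.274 + (-1.371)/0.9465 = -1.1744 → -1.17.
α₁ = Φ(-1.17) = 0.1210; rank = round(250 × 0.1210) = 30; θ*₍30₎ = 16.5.
Upper: z₀ + z₂ = 1.919; 1 − a(z₀+z₂) = 1.0748; argument = 2.0594 → 2.06; α₂ = 0.9803; rank = 245; θ*₍245₎ = 30.9.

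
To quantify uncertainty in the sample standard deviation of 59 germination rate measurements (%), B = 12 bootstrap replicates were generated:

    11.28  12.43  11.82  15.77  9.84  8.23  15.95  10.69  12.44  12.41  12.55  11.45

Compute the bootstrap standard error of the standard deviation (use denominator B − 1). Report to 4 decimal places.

SE* = 2.1753

Bootstrap SE is the standard deviation of the 12 replicate standard deviations.
Mean of replicates: (11.28 + 12.43 + 11.82 + 15.77 + 9.84 + 8.23 + 15.95 + 10.69 + 12.44 + 12.41 + 12.55 + 11.45) / 12 = 144.86000 / 12 = 12.07167
Sum of squared deviations: (−0.79167)² + (+0.35833)² + (−0.25167)² + (+3.69833)² + (−2.23167)² + (−3.84167)² + (+3.87833)² + (−1.38167)² + (+0.36833)² + (+0.33833)² + (+0.47833)² + (−0.62167)² = 52.05077
Variance = 52.05077 / 11 = 4.73189
SE* = √4.73189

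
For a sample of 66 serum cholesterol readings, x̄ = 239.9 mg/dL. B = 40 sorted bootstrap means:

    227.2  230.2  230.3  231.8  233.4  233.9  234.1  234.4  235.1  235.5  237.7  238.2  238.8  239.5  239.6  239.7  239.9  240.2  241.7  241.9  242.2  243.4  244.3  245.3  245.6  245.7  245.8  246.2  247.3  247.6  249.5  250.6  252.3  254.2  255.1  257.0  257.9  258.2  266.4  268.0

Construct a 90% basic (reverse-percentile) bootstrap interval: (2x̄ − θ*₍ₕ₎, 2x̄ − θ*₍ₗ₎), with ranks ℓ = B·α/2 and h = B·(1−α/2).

Percentile endpoints at ranks 2 and 38: θ*₍2₎ = 230.2, θ*₍38₎ = 258.2.
Basic interval reflects these around x̄:
  lower = 2 × 239.9 − 258.2 = 221.6
  upper = 2 × 239.9 − 230.2 = 249.6

(221.6, 249.6)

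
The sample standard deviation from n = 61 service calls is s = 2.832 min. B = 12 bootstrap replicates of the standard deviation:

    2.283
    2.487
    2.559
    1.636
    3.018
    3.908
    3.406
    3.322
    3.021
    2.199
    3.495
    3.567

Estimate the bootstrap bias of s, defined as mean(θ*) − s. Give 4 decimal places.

bias = +0.0764

mean(θ*) = (2.283 + 2.487 + 2.559 + 1.636 + 3.018 + 3.908 + 3.406 + 3.322 + 3.021 + 2.199 + 3.495 + 3.567) / 12 = 2.90842
bias = 2.90842 − 2.832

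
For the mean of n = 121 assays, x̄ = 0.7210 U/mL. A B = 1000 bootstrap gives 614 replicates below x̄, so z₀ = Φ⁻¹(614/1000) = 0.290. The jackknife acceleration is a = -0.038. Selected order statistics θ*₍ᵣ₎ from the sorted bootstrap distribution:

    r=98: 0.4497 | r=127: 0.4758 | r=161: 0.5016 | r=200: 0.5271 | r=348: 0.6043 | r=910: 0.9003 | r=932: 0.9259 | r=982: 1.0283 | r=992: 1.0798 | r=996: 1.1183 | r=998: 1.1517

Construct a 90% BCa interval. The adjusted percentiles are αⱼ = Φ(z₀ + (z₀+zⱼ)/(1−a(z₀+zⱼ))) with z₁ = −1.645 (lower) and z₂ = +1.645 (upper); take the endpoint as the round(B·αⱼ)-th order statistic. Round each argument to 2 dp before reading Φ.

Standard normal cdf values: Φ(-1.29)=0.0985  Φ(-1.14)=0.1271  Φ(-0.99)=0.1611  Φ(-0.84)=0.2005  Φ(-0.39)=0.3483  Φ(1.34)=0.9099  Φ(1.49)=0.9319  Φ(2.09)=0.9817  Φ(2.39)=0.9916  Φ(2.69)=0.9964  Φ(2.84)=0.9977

(0.4758, 1.0283)

Lower: z₀ + z₁ = 0.290 + (-1.645) = -1.355; 1 − a(z₀+z₁) = 1 − (-0.038)(-1.355) = 0.9485; argument = 0.290 + (-1.355)/0.9485 = -1.1386 → -1.14.
α₁ = Φ(-1.14) = 0.1271; rank = round(1000 × 0.1271) = 127; θ*₍127₎ = 0.4758.
Upper: z₀ + z₂ = 1.935; 1 − a(z₀+z₂) = 1.0735; argument = 2.0925 → 2.09; α₂ = 0.9817; rank = 982; θ*₍982₎ = 1.0283.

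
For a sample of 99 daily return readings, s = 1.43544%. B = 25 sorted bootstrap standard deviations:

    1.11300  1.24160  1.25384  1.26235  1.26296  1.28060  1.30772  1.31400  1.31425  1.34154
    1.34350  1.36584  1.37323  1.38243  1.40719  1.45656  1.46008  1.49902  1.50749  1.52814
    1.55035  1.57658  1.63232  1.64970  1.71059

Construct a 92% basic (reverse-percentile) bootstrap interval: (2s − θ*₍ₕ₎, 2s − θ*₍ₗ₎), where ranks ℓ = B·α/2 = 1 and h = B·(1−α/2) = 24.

Percentile endpoints at ranks 1 and 24: θ*₍1₎ = 1.11300, θ*₍24₎ = 1.64970.
Basic interval reflects these around s:
  lower = 2 × 1.43544 − 1.64970 = 1.22118
  upper = 2 × 1.43544 − 1.11300 = 1.75788

(1.22118, 1.75788)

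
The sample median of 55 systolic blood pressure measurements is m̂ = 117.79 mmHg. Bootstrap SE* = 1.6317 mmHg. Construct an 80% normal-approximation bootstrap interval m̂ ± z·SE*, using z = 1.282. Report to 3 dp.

(115.698, 119.882)

Margin = 1.282 × 1.6317 = 2.0918
Interval: 117.79 ± 2.0918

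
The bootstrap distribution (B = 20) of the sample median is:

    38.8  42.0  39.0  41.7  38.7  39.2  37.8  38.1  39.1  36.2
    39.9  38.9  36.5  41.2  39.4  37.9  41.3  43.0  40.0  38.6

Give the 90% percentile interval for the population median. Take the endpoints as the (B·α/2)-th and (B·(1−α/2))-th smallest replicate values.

(36.2, 42.0)

Sorted replicates: 36.2, 36.5, 37.8, 37.9, 38.1, 38.6, 38.7, 38.8, 38.9, 39.0, 39.1, 39.2, 39.4, 39.9, 40.0, 41.2, 41.3, 41.7, 42.0, 43.0
α = 0.10; lower rank = 20 × 0.050 = 1; upper rank = 20 × 0.950 = 19.
The 1st smallest replicate is 36.2; the 19th is 42.0.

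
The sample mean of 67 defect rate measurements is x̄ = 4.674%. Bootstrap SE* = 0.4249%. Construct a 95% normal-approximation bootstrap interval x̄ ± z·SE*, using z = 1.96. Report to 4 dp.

(3.8412, 5.5068)

Margin = 1.96 × 0.4249 = 0.83280
Interval: 4.674 ± 0.83280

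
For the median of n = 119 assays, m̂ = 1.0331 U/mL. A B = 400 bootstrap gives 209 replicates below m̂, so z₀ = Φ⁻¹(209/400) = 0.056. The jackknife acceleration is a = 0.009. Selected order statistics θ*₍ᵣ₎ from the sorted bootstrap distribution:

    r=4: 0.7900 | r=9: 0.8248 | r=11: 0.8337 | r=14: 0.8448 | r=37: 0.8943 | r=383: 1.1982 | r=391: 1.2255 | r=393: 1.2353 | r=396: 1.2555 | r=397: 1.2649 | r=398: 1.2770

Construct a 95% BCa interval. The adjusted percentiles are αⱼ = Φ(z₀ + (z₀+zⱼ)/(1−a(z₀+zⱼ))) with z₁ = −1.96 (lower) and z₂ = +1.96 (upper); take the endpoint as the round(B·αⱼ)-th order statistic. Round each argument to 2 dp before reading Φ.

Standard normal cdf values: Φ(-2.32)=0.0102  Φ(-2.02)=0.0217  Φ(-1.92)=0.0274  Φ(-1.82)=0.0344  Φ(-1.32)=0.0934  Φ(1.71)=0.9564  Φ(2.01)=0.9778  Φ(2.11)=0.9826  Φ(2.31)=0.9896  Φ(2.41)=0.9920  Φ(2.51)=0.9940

Lower: z₀ + z₁ = 0.056 + (-1.960) = -1.904; 1 − a(z₀+z₁) = 1 − (0.009)(-1.904) = 1.0171; argument = 0.056 + (-1.904)/1.0171 = -1.8159 → -1.82.
α₁ = Φ(-1.82) = 0.0344; rank = round(400 × 0.0344) = 14; θ*₍14₎ = 0.8448.
Upper: z₀ + z₂ = 2.016; 1 − a(z₀+z₂) = 0.9819; argument = 2.1093 → 2.11; α₂ = 0.9826; rank = 393; θ*₍393₎ = 1.2353.

(0.8448, 1.2353)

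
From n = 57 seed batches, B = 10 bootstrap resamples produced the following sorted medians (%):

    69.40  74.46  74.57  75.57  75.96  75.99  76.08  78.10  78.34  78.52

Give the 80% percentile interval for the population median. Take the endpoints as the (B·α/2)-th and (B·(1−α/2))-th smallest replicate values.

α = 0.20; lower rank = 10 × 0.100 = 1; upper rank = 10 × 0.900 = 9.
The 1st smallest replicate is 69.40; the 9th is 78.34.

(69.40, 78.34)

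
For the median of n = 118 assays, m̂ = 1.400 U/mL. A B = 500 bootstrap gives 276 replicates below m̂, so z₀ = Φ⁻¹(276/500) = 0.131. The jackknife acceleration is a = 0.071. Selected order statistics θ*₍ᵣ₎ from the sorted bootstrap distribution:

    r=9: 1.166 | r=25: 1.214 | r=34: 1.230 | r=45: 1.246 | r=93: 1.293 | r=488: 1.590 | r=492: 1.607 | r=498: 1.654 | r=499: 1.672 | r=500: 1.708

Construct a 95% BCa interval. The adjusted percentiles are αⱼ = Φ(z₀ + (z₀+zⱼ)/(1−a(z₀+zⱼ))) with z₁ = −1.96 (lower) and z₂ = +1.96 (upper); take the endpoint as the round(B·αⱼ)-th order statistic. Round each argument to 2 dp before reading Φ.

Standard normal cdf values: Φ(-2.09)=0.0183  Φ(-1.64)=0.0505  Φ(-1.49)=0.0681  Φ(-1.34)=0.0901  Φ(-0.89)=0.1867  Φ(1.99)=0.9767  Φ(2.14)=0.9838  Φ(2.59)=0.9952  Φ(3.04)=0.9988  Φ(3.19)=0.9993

(1.230, 1.654)

Lower: z₀ + z₁ = 0.131 + (-1.960) = -1.829; 1 − a(z₀+z₁) = 1 − (0.071)(-1.829) = 1.1299; argument = 0.131 + (-1.829)/1.1299 = -1.4878 → -1.49.
α₁ = Φ(-1.49) = 0.0681; rank = round(500 × 0.0681) = 34; θ*₍34₎ = 1.230.
Upper: z₀ + z₂ = 2.091; 1 − a(z₀+z₂) = 0.8515; argument = 2.5866 → 2.59; α₂ = 0.9952; rank = 498; θ*₍498₎ = 1.654.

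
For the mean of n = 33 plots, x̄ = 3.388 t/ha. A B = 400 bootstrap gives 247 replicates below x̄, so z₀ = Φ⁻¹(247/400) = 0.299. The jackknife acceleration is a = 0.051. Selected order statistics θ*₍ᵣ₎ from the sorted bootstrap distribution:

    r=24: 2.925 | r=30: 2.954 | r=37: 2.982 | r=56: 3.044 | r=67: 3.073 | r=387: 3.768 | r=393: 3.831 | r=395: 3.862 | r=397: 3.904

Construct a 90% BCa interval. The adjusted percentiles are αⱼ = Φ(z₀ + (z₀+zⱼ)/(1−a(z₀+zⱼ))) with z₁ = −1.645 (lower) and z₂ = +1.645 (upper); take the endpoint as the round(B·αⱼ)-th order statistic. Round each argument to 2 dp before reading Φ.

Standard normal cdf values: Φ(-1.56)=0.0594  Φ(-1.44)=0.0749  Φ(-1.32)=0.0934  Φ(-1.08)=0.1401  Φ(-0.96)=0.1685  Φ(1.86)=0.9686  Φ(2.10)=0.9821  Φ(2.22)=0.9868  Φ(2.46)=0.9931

(3.073, 3.904)

Lower: z₀ + z₁ = 0.299 + (-1.645) = -1.346; 1 − a(z₀+z₁) = 1 − (0.051)(-1.346) = 1.0686; argument = 0.299 + (-1.346)/1.0686 = -0.9605 → -0.96.
α₁ = Φ(-0.96) = 0.1685; rank = round(400 × 0.1685) = 67; θ*₍67₎ = 3.073.
Upper: z₀ + z₂ = 1.944; 1 − a(z₀+z₂) = 0.9009; argument = 2.4569 → 2.46; α₂ = 0.9931; rank = 397; θ*₍397₎ = 3.904.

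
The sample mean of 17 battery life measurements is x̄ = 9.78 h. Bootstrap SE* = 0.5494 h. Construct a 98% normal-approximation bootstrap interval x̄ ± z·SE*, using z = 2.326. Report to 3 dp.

Margin = 2.326 × 0.5494 = 1.2779
Interval: 9.78 ± 1.2779

(8.502, 11.058)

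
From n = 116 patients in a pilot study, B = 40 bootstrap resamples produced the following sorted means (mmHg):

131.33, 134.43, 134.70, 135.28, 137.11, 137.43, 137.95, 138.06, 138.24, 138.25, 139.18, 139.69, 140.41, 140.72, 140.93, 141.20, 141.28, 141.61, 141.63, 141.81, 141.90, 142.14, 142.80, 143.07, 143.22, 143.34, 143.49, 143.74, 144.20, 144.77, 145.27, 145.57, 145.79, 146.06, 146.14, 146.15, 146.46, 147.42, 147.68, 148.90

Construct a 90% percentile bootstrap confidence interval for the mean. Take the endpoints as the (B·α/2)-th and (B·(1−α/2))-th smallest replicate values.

α = 0.10; lower rank = 40 × 0.050 = 2; upper rank = 40 × 0.950 = 38.
The 2nd smallest replicate is 134.43; the 38th is 147.42.

(134.43, 147.42)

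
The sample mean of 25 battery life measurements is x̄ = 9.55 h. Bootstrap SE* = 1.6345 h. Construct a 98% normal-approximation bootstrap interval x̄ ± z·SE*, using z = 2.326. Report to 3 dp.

(5.748, 13.352)

Margin = 2.326 × 1.6345 = 3.8018
Interval: 9.55 ± 3.8018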